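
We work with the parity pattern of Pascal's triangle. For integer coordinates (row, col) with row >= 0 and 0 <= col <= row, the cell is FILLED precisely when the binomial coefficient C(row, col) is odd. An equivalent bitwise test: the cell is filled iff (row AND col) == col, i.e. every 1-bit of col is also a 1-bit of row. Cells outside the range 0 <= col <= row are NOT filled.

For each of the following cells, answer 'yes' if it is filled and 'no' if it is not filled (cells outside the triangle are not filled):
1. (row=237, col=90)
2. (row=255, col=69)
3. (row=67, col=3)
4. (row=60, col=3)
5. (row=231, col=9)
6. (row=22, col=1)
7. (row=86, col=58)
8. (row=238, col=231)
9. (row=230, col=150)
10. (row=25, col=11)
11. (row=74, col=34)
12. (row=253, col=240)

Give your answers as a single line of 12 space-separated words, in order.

Answer: no yes yes no no no no no no no no yes

Derivation:
(237,90): row=0b11101101, col=0b1011010, row AND col = 0b1001000 = 72; 72 != 90 -> empty
(255,69): row=0b11111111, col=0b1000101, row AND col = 0b1000101 = 69; 69 == 69 -> filled
(67,3): row=0b1000011, col=0b11, row AND col = 0b11 = 3; 3 == 3 -> filled
(60,3): row=0b111100, col=0b11, row AND col = 0b0 = 0; 0 != 3 -> empty
(231,9): row=0b11100111, col=0b1001, row AND col = 0b1 = 1; 1 != 9 -> empty
(22,1): row=0b10110, col=0b1, row AND col = 0b0 = 0; 0 != 1 -> empty
(86,58): row=0b1010110, col=0b111010, row AND col = 0b10010 = 18; 18 != 58 -> empty
(238,231): row=0b11101110, col=0b11100111, row AND col = 0b11100110 = 230; 230 != 231 -> empty
(230,150): row=0b11100110, col=0b10010110, row AND col = 0b10000110 = 134; 134 != 150 -> empty
(25,11): row=0b11001, col=0b1011, row AND col = 0b1001 = 9; 9 != 11 -> empty
(74,34): row=0b1001010, col=0b100010, row AND col = 0b10 = 2; 2 != 34 -> empty
(253,240): row=0b11111101, col=0b11110000, row AND col = 0b11110000 = 240; 240 == 240 -> filled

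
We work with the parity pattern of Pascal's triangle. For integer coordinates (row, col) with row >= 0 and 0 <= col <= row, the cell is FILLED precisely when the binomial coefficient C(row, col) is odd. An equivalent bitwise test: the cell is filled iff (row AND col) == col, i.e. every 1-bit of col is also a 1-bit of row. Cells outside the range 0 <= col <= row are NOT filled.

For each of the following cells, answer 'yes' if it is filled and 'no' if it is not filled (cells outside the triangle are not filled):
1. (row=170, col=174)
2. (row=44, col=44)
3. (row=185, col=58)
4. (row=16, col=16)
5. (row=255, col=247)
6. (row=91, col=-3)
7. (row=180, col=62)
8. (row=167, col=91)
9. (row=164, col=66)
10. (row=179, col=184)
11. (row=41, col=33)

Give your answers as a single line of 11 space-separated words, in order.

(170,174): col outside [0, 170] -> not filled
(44,44): row=0b101100, col=0b101100, row AND col = 0b101100 = 44; 44 == 44 -> filled
(185,58): row=0b10111001, col=0b111010, row AND col = 0b111000 = 56; 56 != 58 -> empty
(16,16): row=0b10000, col=0b10000, row AND col = 0b10000 = 16; 16 == 16 -> filled
(255,247): row=0b11111111, col=0b11110111, row AND col = 0b11110111 = 247; 247 == 247 -> filled
(91,-3): col outside [0, 91] -> not filled
(180,62): row=0b10110100, col=0b111110, row AND col = 0b110100 = 52; 52 != 62 -> empty
(167,91): row=0b10100111, col=0b1011011, row AND col = 0b11 = 3; 3 != 91 -> empty
(164,66): row=0b10100100, col=0b1000010, row AND col = 0b0 = 0; 0 != 66 -> empty
(179,184): col outside [0, 179] -> not filled
(41,33): row=0b101001, col=0b100001, row AND col = 0b100001 = 33; 33 == 33 -> filled

Answer: no yes no yes yes no no no no no yes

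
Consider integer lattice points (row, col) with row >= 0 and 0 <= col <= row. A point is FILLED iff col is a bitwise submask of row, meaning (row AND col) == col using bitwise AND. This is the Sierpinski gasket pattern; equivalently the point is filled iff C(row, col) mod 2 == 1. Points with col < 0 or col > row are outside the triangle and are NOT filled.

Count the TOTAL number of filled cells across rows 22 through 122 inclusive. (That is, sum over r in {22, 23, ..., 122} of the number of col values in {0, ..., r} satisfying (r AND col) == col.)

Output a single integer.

Answer: 1724

Derivation:
r22=10110 pc3: +8 =8
r23=10111 pc4: +16 =24
r24=11000 pc2: +4 =28
r25=11001 pc3: +8 =36
r26=11010 pc3: +8 =44
r27=11011 pc4: +16 =60
r28=11100 pc3: +8 =68
r29=11101 pc4: +16 =84
r30=11110 pc4: +16 =100
r31=11111 pc5: +32 =132
r32=100000 pc1: +2 =134
r33=100001 pc2: +4 =138
r34=100010 pc2: +4 =142
r35=100011 pc3: +8 =150
r36=100100 pc2: +4 =154
r37=100101 pc3: +8 =162
r38=100110 pc3: +8 =170
r39=100111 pc4: +16 =186
r40=101000 pc2: +4 =190
r41=101001 pc3: +8 =198
r42=101010 pc3: +8 =206
r43=101011 pc4: +16 =222
r44=101100 pc3: +8 =230
r45=101101 pc4: +16 =246
r46=101110 pc4: +16 =262
r47=101111 pc5: +32 =294
r48=110000 pc2: +4 =298
r49=110001 pc3: +8 =306
r50=110010 pc3: +8 =314
r51=110011 pc4: +16 =330
r52=110100 pc3: +8 =338
r53=110101 pc4: +16 =354
r54=110110 pc4: +16 =370
r55=110111 pc5: +32 =402
r56=111000 pc3: +8 =410
r57=111001 pc4: +16 =426
r58=111010 pc4: +16 =442
r59=111011 pc5: +32 =474
r60=111100 pc4: +16 =490
r61=111101 pc5: +32 =522
r62=111110 pc5: +32 =554
r63=111111 pc6: +64 =618
r64=1000000 pc1: +2 =620
r65=1000001 pc2: +4 =624
r66=1000010 pc2: +4 =628
r67=1000011 pc3: +8 =636
r68=1000100 pc2: +4 =640
r69=1000101 pc3: +8 =648
r70=1000110 pc3: +8 =656
r71=1000111 pc4: +16 =672
r72=1001000 pc2: +4 =676
r73=1001001 pc3: +8 =684
r74=1001010 pc3: +8 =692
r75=1001011 pc4: +16 =708
r76=1001100 pc3: +8 =716
r77=1001101 pc4: +16 =732
r78=1001110 pc4: +16 =748
r79=1001111 pc5: +32 =780
r80=1010000 pc2: +4 =784
r81=1010001 pc3: +8 =792
r82=1010010 pc3: +8 =800
r83=1010011 pc4: +16 =816
r84=1010100 pc3: +8 =824
r85=1010101 pc4: +16 =840
r86=1010110 pc4: +16 =856
r87=1010111 pc5: +32 =888
r88=1011000 pc3: +8 =896
r89=1011001 pc4: +16 =912
r90=1011010 pc4: +16 =928
r91=1011011 pc5: +32 =960
r92=1011100 pc4: +16 =976
r93=1011101 pc5: +32 =1008
r94=1011110 pc5: +32 =1040
r95=1011111 pc6: +64 =1104
r96=1100000 pc2: +4 =1108
r97=1100001 pc3: +8 =1116
r98=1100010 pc3: +8 =1124
r99=1100011 pc4: +16 =1140
r100=1100100 pc3: +8 =1148
r101=1100101 pc4: +16 =1164
r102=1100110 pc4: +16 =1180
r103=1100111 pc5: +32 =1212
r104=1101000 pc3: +8 =1220
r105=1101001 pc4: +16 =1236
r106=1101010 pc4: +16 =1252
r107=1101011 pc5: +32 =1284
r108=1101100 pc4: +16 =1300
r109=1101101 pc5: +32 =1332
r110=1101110 pc5: +32 =1364
r111=1101111 pc6: +64 =1428
r112=1110000 pc3: +8 =1436
r113=1110001 pc4: +16 =1452
r114=1110010 pc4: +16 =1468
r115=1110011 pc5: +32 =1500
r116=1110100 pc4: +16 =1516
r117=1110101 pc5: +32 =1548
r118=1110110 pc5: +32 =1580
r119=1110111 pc6: +64 =1644
r120=1111000 pc4: +16 =1660
r121=1111001 pc5: +32 =1692
r122=1111010 pc5: +32 =1724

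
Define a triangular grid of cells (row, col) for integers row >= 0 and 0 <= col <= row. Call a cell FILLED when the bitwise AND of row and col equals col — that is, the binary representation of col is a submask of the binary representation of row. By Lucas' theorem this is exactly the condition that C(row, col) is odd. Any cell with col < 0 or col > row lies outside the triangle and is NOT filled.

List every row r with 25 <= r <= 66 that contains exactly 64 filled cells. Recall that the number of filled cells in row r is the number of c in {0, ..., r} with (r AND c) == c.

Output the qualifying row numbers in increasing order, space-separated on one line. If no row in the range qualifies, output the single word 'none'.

Answer: 63

Derivation:
Row r has 2^popcount(r) filled cells, so we need popcount(r) = log2(64) = 6.
Scan r = 25..66 and keep those with exactly 6 one-bits:
r=25=11001 popcount=3 -> skip
r=26=11010 popcount=3 -> skip
r=27=11011 popcount=4 -> skip
r=28=11100 popcount=3 -> skip
r=29=11101 popcount=4 -> skip
r=30=11110 popcount=4 -> skip
r=31=11111 popcount=5 -> skip
r=32=100000 popcount=1 -> skip
r=33=100001 popcount=2 -> skip
r=34=100010 popcount=2 -> skip
r=35=100011 popcount=3 -> skip
r=36=100100 popcount=2 -> skip
r=37=100101 popcount=3 -> skip
r=38=100110 popcount=3 -> skip
r=39=100111 popcount=4 -> skip
r=40=101000 popcount=2 -> skip
r=41=101001 popcount=3 -> skip
r=42=101010 popcount=3 -> skip
r=43=101011 popcount=4 -> skip
r=44=101100 popcount=3 -> skip
r=45=101101 popcount=4 -> skip
r=46=101110 popcount=4 -> skip
r=47=101111 popcount=5 -> skip
r=48=110000 popcount=2 -> skip
r=49=110001 popcount=3 -> skip
r=50=110010 popcount=3 -> skip
r=51=110011 popcount=4 -> skip
r=52=110100 popcount=3 -> skip
r=53=110101 popcount=4 -> skip
r=54=110110 popcount=4 -> skip
r=55=110111 popcount=5 -> skip
r=56=111000 popcount=3 -> skip
r=57=111001 popcount=4 -> skip
r=58=111010 popcount=4 -> skip
r=59=111011 popcount=5 -> skip
r=60=111100 popcount=4 -> skip
r=61=111101 popcount=5 -> skip
r=62=111110 popcount=5 -> skip
r=63=111111 popcount=6 -> KEEP
r=64=1000000 popcount=1 -> skip
r=65=1000001 popcount=2 -> skip
r=66=1000010 popcount=2 -> skip
Kept rows: 63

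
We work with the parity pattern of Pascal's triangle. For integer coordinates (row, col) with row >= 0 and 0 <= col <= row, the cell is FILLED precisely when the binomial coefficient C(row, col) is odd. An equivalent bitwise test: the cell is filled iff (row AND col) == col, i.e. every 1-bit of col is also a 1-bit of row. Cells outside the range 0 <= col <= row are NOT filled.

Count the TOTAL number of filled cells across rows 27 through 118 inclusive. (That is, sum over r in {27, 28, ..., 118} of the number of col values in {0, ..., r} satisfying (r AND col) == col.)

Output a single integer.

r27=11011 pc4: +16 =16
r28=11100 pc3: +8 =24
r29=11101 pc4: +16 =40
r30=11110 pc4: +16 =56
r31=11111 pc5: +32 =88
r32=100000 pc1: +2 =90
r33=100001 pc2: +4 =94
r34=100010 pc2: +4 =98
r35=100011 pc3: +8 =106
r36=100100 pc2: +4 =110
r37=100101 pc3: +8 =118
r38=100110 pc3: +8 =126
r39=100111 pc4: +16 =142
r40=101000 pc2: +4 =146
r41=101001 pc3: +8 =154
r42=101010 pc3: +8 =162
r43=101011 pc4: +16 =178
r44=101100 pc3: +8 =186
r45=101101 pc4: +16 =202
r46=101110 pc4: +16 =218
r47=101111 pc5: +32 =250
r48=110000 pc2: +4 =254
r49=110001 pc3: +8 =262
r50=110010 pc3: +8 =270
r51=110011 pc4: +16 =286
r52=110100 pc3: +8 =294
r53=110101 pc4: +16 =310
r54=110110 pc4: +16 =326
r55=110111 pc5: +32 =358
r56=111000 pc3: +8 =366
r57=111001 pc4: +16 =382
r58=111010 pc4: +16 =398
r59=111011 pc5: +32 =430
r60=111100 pc4: +16 =446
r61=111101 pc5: +32 =478
r62=111110 pc5: +32 =510
r63=111111 pc6: +64 =574
r64=1000000 pc1: +2 =576
r65=1000001 pc2: +4 =580
r66=1000010 pc2: +4 =584
r67=1000011 pc3: +8 =592
r68=1000100 pc2: +4 =596
r69=1000101 pc3: +8 =604
r70=1000110 pc3: +8 =612
r71=1000111 pc4: +16 =628
r72=1001000 pc2: +4 =632
r73=1001001 pc3: +8 =640
r74=1001010 pc3: +8 =648
r75=1001011 pc4: +16 =664
r76=1001100 pc3: +8 =672
r77=1001101 pc4: +16 =688
r78=1001110 pc4: +16 =704
r79=1001111 pc5: +32 =736
r80=1010000 pc2: +4 =740
r81=1010001 pc3: +8 =748
r82=1010010 pc3: +8 =756
r83=1010011 pc4: +16 =772
r84=1010100 pc3: +8 =780
r85=1010101 pc4: +16 =796
r86=1010110 pc4: +16 =812
r87=1010111 pc5: +32 =844
r88=1011000 pc3: +8 =852
r89=1011001 pc4: +16 =868
r90=1011010 pc4: +16 =884
r91=1011011 pc5: +32 =916
r92=1011100 pc4: +16 =932
r93=1011101 pc5: +32 =964
r94=1011110 pc5: +32 =996
r95=1011111 pc6: +64 =1060
r96=1100000 pc2: +4 =1064
r97=1100001 pc3: +8 =1072
r98=1100010 pc3: +8 =1080
r99=1100011 pc4: +16 =1096
r100=1100100 pc3: +8 =1104
r101=1100101 pc4: +16 =1120
r102=1100110 pc4: +16 =1136
r103=1100111 pc5: +32 =1168
r104=1101000 pc3: +8 =1176
r105=1101001 pc4: +16 =1192
r106=1101010 pc4: +16 =1208
r107=1101011 pc5: +32 =1240
r108=1101100 pc4: +16 =1256
r109=1101101 pc5: +32 =1288
r110=1101110 pc5: +32 =1320
r111=1101111 pc6: +64 =1384
r112=1110000 pc3: +8 =1392
r113=1110001 pc4: +16 =1408
r114=1110010 pc4: +16 =1424
r115=1110011 pc5: +32 =1456
r116=1110100 pc4: +16 =1472
r117=1110101 pc5: +32 =1504
r118=1110110 pc5: +32 =1536

Answer: 1536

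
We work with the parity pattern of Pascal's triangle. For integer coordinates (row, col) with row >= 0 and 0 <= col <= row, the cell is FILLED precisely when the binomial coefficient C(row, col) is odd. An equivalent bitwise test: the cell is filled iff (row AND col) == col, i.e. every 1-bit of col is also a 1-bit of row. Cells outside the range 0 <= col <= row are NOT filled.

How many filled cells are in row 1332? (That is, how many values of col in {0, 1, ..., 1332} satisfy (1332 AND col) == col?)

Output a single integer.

1332 in binary = 10100110100
popcount(1332) = number of 1-bits in 10100110100 = 5
A col c satisfies (1332 AND c) == c iff every set bit of c is also set in 1332; each of the 5 set bits of 1332 can independently be on or off in c.
count = 2^5 = 32

Answer: 32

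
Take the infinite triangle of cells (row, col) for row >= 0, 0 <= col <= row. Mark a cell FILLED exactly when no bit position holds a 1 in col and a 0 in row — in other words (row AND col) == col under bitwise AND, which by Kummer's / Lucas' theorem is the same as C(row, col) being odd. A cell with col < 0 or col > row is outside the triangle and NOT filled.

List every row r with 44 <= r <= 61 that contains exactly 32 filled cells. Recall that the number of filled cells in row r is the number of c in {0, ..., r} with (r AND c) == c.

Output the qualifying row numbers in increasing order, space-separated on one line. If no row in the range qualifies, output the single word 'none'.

Row r has 2^popcount(r) filled cells, so we need popcount(r) = log2(32) = 5.
Scan r = 44..61 and keep those with exactly 5 one-bits:
r=44=101100 popcount=3 -> skip
r=45=101101 popcount=4 -> skip
r=46=101110 popcount=4 -> skip
r=47=101111 popcount=5 -> KEEP
r=48=110000 popcount=2 -> skip
r=49=110001 popcount=3 -> skip
r=50=110010 popcount=3 -> skip
r=51=110011 popcount=4 -> skip
r=52=110100 popcount=3 -> skip
r=53=110101 popcount=4 -> skip
r=54=110110 popcount=4 -> skip
r=55=110111 popcount=5 -> KEEP
r=56=111000 popcount=3 -> skip
r=57=111001 popcount=4 -> skip
r=58=111010 popcount=4 -> skip
r=59=111011 popcount=5 -> KEEP
r=60=111100 popcount=4 -> skip
r=61=111101 popcount=5 -> KEEP
Kept rows: 47 55 59 61

Answer: 47 55 59 61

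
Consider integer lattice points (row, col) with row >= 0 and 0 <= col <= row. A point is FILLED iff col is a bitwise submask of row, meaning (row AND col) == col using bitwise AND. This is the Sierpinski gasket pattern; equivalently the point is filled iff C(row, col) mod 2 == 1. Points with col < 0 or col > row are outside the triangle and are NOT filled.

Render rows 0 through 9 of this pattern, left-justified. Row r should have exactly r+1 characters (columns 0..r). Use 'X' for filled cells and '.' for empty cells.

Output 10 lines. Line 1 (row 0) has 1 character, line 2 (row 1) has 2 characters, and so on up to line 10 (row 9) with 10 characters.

Answer: X
XX
X.X
XXXX
X...X
XX..XX
X.X.X.X
XXXXXXXX
X.......X
XX......XX

Derivation:
r0=0: X
r1=1: XX
r2=10: X.X
r3=11: XXXX
r4=100: X...X
r5=101: XX..XX
r6=110: X.X.X.X
r7=111: XXXXXXXX
r8=1000: X.......X
r9=1001: XX......XX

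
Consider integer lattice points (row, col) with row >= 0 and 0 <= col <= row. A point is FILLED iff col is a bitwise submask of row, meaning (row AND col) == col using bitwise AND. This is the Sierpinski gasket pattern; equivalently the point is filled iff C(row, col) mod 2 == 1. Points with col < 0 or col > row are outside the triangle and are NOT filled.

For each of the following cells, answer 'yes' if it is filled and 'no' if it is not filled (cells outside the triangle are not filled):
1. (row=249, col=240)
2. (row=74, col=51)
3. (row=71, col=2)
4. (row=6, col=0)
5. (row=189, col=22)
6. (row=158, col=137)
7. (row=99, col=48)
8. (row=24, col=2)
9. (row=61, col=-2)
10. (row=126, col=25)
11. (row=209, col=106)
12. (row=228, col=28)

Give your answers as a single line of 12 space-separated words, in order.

Answer: yes no yes yes no no no no no no no no

Derivation:
(249,240): row=0b11111001, col=0b11110000, row AND col = 0b11110000 = 240; 240 == 240 -> filled
(74,51): row=0b1001010, col=0b110011, row AND col = 0b10 = 2; 2 != 51 -> empty
(71,2): row=0b1000111, col=0b10, row AND col = 0b10 = 2; 2 == 2 -> filled
(6,0): row=0b110, col=0b0, row AND col = 0b0 = 0; 0 == 0 -> filled
(189,22): row=0b10111101, col=0b10110, row AND col = 0b10100 = 20; 20 != 22 -> empty
(158,137): row=0b10011110, col=0b10001001, row AND col = 0b10001000 = 136; 136 != 137 -> empty
(99,48): row=0b1100011, col=0b110000, row AND col = 0b100000 = 32; 32 != 48 -> empty
(24,2): row=0b11000, col=0b10, row AND col = 0b0 = 0; 0 != 2 -> empty
(61,-2): col outside [0, 61] -> not filled
(126,25): row=0b1111110, col=0b11001, row AND col = 0b11000 = 24; 24 != 25 -> empty
(209,106): row=0b11010001, col=0b1101010, row AND col = 0b1000000 = 64; 64 != 106 -> empty
(228,28): row=0b11100100, col=0b11100, row AND col = 0b100 = 4; 4 != 28 -> empty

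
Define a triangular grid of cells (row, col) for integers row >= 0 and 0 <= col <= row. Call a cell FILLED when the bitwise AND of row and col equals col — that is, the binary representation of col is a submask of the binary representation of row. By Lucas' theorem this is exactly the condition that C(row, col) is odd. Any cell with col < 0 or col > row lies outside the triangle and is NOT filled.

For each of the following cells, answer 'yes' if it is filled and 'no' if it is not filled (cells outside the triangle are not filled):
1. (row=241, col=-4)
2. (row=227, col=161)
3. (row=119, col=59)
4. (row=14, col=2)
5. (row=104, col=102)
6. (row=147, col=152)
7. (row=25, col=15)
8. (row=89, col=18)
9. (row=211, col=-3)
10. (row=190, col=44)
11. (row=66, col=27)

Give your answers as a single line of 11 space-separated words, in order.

(241,-4): col outside [0, 241] -> not filled
(227,161): row=0b11100011, col=0b10100001, row AND col = 0b10100001 = 161; 161 == 161 -> filled
(119,59): row=0b1110111, col=0b111011, row AND col = 0b110011 = 51; 51 != 59 -> empty
(14,2): row=0b1110, col=0b10, row AND col = 0b10 = 2; 2 == 2 -> filled
(104,102): row=0b1101000, col=0b1100110, row AND col = 0b1100000 = 96; 96 != 102 -> empty
(147,152): col outside [0, 147] -> not filled
(25,15): row=0b11001, col=0b1111, row AND col = 0b1001 = 9; 9 != 15 -> empty
(89,18): row=0b1011001, col=0b10010, row AND col = 0b10000 = 16; 16 != 18 -> empty
(211,-3): col outside [0, 211] -> not filled
(190,44): row=0b10111110, col=0b101100, row AND col = 0b101100 = 44; 44 == 44 -> filled
(66,27): row=0b1000010, col=0b11011, row AND col = 0b10 = 2; 2 != 27 -> empty

Answer: no yes no yes no no no no no yes no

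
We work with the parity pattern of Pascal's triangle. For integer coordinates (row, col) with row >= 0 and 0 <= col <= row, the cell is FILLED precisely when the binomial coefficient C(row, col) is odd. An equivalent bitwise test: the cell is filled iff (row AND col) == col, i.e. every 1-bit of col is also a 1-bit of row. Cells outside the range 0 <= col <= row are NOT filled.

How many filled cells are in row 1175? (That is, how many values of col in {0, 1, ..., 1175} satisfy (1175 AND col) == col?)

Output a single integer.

Answer: 64

Derivation:
1175 in binary = 10010010111
popcount(1175) = number of 1-bits in 10010010111 = 6
A col c satisfies (1175 AND c) == c iff every set bit of c is also set in 1175; each of the 6 set bits of 1175 can independently be on or off in c.
count = 2^6 = 64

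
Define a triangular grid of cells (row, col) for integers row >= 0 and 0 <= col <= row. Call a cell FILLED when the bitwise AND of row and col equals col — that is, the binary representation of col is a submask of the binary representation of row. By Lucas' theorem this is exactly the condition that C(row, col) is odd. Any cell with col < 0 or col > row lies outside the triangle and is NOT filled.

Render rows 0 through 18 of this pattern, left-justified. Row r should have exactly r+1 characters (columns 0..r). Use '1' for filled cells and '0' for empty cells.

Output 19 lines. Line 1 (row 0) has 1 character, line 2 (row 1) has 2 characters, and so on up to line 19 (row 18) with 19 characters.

r0=0: 1
r1=1: 11
r2=10: 101
r3=11: 1111
r4=100: 10001
r5=101: 110011
r6=110: 1010101
r7=111: 11111111
r8=1000: 100000001
r9=1001: 1100000011
r10=1010: 10100000101
r11=1011: 111100001111
r12=1100: 1000100010001
r13=1101: 11001100110011
r14=1110: 101010101010101
r15=1111: 1111111111111111
r16=10000: 10000000000000001
r17=10001: 110000000000000011
r18=10010: 1010000000000000101

Answer: 1
11
101
1111
10001
110011
1010101
11111111
100000001
1100000011
10100000101
111100001111
1000100010001
11001100110011
101010101010101
1111111111111111
10000000000000001
110000000000000011
1010000000000000101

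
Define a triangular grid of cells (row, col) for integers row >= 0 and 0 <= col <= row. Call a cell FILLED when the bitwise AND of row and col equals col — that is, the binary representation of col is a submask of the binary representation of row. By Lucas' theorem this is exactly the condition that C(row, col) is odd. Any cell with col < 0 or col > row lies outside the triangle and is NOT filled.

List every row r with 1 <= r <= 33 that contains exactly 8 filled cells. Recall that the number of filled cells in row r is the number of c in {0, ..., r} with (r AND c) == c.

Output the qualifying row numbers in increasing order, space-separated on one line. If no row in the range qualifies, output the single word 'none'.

Answer: 7 11 13 14 19 21 22 25 26 28

Derivation:
Row r has 2^popcount(r) filled cells, so we need popcount(r) = log2(8) = 3.
Scan r = 1..33 and keep those with exactly 3 one-bits:
r=1=1 popcount=1 -> skip
r=2=10 popcount=1 -> skip
r=3=11 popcount=2 -> skip
r=4=100 popcount=1 -> skip
r=5=101 popcount=2 -> skip
r=6=110 popcount=2 -> skip
r=7=111 popcount=3 -> KEEP
r=8=1000 popcount=1 -> skip
r=9=1001 popcount=2 -> skip
r=10=1010 popcount=2 -> skip
r=11=1011 popcount=3 -> KEEP
r=12=1100 popcount=2 -> skip
r=13=1101 popcount=3 -> KEEP
r=14=1110 popcount=3 -> KEEP
r=15=1111 popcount=4 -> skip
r=16=10000 popcount=1 -> skip
r=17=10001 popcount=2 -> skip
r=18=10010 popcount=2 -> skip
r=19=10011 popcount=3 -> KEEP
r=20=10100 popcount=2 -> skip
r=21=10101 popcount=3 -> KEEP
r=22=10110 popcount=3 -> KEEP
r=23=10111 popcount=4 -> skip
r=24=11000 popcount=2 -> skip
r=25=11001 popcount=3 -> KEEP
r=26=11010 popcount=3 -> KEEP
r=27=11011 popcount=4 -> skip
r=28=11100 popcount=3 -> KEEP
r=29=11101 popcount=4 -> skip
r=30=11110 popcount=4 -> skip
r=31=11111 popcount=5 -> skip
r=32=100000 popcount=1 -> skip
r=33=100001 popcount=2 -> skip
Kept rows: 7 11 13 14 19 21 22 25 26 28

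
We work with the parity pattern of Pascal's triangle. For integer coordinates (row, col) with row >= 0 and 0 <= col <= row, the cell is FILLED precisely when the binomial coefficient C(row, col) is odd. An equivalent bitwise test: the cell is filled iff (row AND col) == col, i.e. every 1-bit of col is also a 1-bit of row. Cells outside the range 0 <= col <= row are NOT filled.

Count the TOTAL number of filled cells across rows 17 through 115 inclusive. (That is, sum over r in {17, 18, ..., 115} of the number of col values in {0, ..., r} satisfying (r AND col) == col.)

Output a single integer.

Answer: 1528

Derivation:
r17=10001 pc2: +4 =4
r18=10010 pc2: +4 =8
r19=10011 pc3: +8 =16
r20=10100 pc2: +4 =20
r21=10101 pc3: +8 =28
r22=10110 pc3: +8 =36
r23=10111 pc4: +16 =52
r24=11000 pc2: +4 =56
r25=11001 pc3: +8 =64
r26=11010 pc3: +8 =72
r27=11011 pc4: +16 =88
r28=11100 pc3: +8 =96
r29=11101 pc4: +16 =112
r30=11110 pc4: +16 =128
r31=11111 pc5: +32 =160
r32=100000 pc1: +2 =162
r33=100001 pc2: +4 =166
r34=100010 pc2: +4 =170
r35=100011 pc3: +8 =178
r36=100100 pc2: +4 =182
r37=100101 pc3: +8 =190
r38=100110 pc3: +8 =198
r39=100111 pc4: +16 =214
r40=101000 pc2: +4 =218
r41=101001 pc3: +8 =226
r42=101010 pc3: +8 =234
r43=101011 pc4: +16 =250
r44=101100 pc3: +8 =258
r45=101101 pc4: +16 =274
r46=101110 pc4: +16 =290
r47=101111 pc5: +32 =322
r48=110000 pc2: +4 =326
r49=110001 pc3: +8 =334
r50=110010 pc3: +8 =342
r51=110011 pc4: +16 =358
r52=110100 pc3: +8 =366
r53=110101 pc4: +16 =382
r54=110110 pc4: +16 =398
r55=110111 pc5: +32 =430
r56=111000 pc3: +8 =438
r57=111001 pc4: +16 =454
r58=111010 pc4: +16 =470
r59=111011 pc5: +32 =502
r60=111100 pc4: +16 =518
r61=111101 pc5: +32 =550
r62=111110 pc5: +32 =582
r63=111111 pc6: +64 =646
r64=1000000 pc1: +2 =648
r65=1000001 pc2: +4 =652
r66=1000010 pc2: +4 =656
r67=1000011 pc3: +8 =664
r68=1000100 pc2: +4 =668
r69=1000101 pc3: +8 =676
r70=1000110 pc3: +8 =684
r71=1000111 pc4: +16 =700
r72=1001000 pc2: +4 =704
r73=1001001 pc3: +8 =712
r74=1001010 pc3: +8 =720
r75=1001011 pc4: +16 =736
r76=1001100 pc3: +8 =744
r77=1001101 pc4: +16 =760
r78=1001110 pc4: +16 =776
r79=1001111 pc5: +32 =808
r80=1010000 pc2: +4 =812
r81=1010001 pc3: +8 =820
r82=1010010 pc3: +8 =828
r83=1010011 pc4: +16 =844
r84=1010100 pc3: +8 =852
r85=1010101 pc4: +16 =868
r86=1010110 pc4: +16 =884
r87=1010111 pc5: +32 =916
r88=1011000 pc3: +8 =924
r89=1011001 pc4: +16 =940
r90=1011010 pc4: +16 =956
r91=1011011 pc5: +32 =988
r92=1011100 pc4: +16 =1004
r93=1011101 pc5: +32 =1036
r94=1011110 pc5: +32 =1068
r95=1011111 pc6: +64 =1132
r96=1100000 pc2: +4 =1136
r97=1100001 pc3: +8 =1144
r98=1100010 pc3: +8 =1152
r99=1100011 pc4: +16 =1168
r100=1100100 pc3: +8 =1176
r101=1100101 pc4: +16 =1192
r102=1100110 pc4: +16 =1208
r103=1100111 pc5: +32 =1240
r104=1101000 pc3: +8 =1248
r105=1101001 pc4: +16 =1264
r106=1101010 pc4: +16 =1280
r107=1101011 pc5: +32 =1312
r108=1101100 pc4: +16 =1328
r109=1101101 pc5: +32 =1360
r110=1101110 pc5: +32 =1392
r111=1101111 pc6: +64 =1456
r112=1110000 pc3: +8 =1464
r113=1110001 pc4: +16 =1480
r114=1110010 pc4: +16 =1496
r115=1110011 pc5: +32 =1528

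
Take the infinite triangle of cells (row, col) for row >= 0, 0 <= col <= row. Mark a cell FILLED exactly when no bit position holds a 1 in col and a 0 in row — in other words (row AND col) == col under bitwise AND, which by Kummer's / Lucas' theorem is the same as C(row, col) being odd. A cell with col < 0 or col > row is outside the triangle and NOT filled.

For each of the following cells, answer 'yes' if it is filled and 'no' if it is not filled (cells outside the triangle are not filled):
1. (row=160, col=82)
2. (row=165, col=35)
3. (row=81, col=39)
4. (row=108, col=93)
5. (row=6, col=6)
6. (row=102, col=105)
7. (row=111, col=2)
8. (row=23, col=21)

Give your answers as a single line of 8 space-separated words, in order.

(160,82): row=0b10100000, col=0b1010010, row AND col = 0b0 = 0; 0 != 82 -> empty
(165,35): row=0b10100101, col=0b100011, row AND col = 0b100001 = 33; 33 != 35 -> empty
(81,39): row=0b1010001, col=0b100111, row AND col = 0b1 = 1; 1 != 39 -> empty
(108,93): row=0b1101100, col=0b1011101, row AND col = 0b1001100 = 76; 76 != 93 -> empty
(6,6): row=0b110, col=0b110, row AND col = 0b110 = 6; 6 == 6 -> filled
(102,105): col outside [0, 102] -> not filled
(111,2): row=0b1101111, col=0b10, row AND col = 0b10 = 2; 2 == 2 -> filled
(23,21): row=0b10111, col=0b10101, row AND col = 0b10101 = 21; 21 == 21 -> filled

Answer: no no no no yes no yes yes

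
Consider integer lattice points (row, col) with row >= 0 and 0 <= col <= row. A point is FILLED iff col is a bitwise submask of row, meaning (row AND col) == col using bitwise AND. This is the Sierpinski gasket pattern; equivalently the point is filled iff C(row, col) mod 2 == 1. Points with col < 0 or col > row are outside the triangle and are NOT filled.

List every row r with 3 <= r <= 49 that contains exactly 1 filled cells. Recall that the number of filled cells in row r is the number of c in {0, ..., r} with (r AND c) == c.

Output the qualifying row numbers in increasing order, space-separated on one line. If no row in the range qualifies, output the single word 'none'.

Answer: none

Derivation:
Row r has 2^popcount(r) filled cells, so we need popcount(r) = log2(1) = 0.
Scan r = 3..49 and keep those with exactly 0 one-bits:
r=3=11 popcount=2 -> skip
r=4=100 popcount=1 -> skip
r=5=101 popcount=2 -> skip
r=6=110 popcount=2 -> skip
r=7=111 popcount=3 -> skip
r=8=1000 popcount=1 -> skip
r=9=1001 popcount=2 -> skip
r=10=1010 popcount=2 -> skip
r=11=1011 popcount=3 -> skip
r=12=1100 popcount=2 -> skip
r=13=1101 popcount=3 -> skip
r=14=1110 popcount=3 -> skip
r=15=1111 popcount=4 -> skip
r=16=10000 popcount=1 -> skip
r=17=10001 popcount=2 -> skip
r=18=10010 popcount=2 -> skip
r=19=10011 popcount=3 -> skip
r=20=10100 popcount=2 -> skip
r=21=10101 popcount=3 -> skip
r=22=10110 popcount=3 -> skip
r=23=10111 popcount=4 -> skip
r=24=11000 popcount=2 -> skip
r=25=11001 popcount=3 -> skip
r=26=11010 popcount=3 -> skip
r=27=11011 popcount=4 -> skip
r=28=11100 popcount=3 -> skip
r=29=11101 popcount=4 -> skip
r=30=11110 popcount=4 -> skip
r=31=11111 popcount=5 -> skip
r=32=100000 popcount=1 -> skip
r=33=100001 popcount=2 -> skip
r=34=100010 popcount=2 -> skip
r=35=100011 popcount=3 -> skip
r=36=100100 popcount=2 -> skip
r=37=100101 popcount=3 -> skip
r=38=100110 popcount=3 -> skip
r=39=100111 popcount=4 -> skip
r=40=101000 popcount=2 -> skip
r=41=101001 popcount=3 -> skip
r=42=101010 popcount=3 -> skip
r=43=101011 popcount=4 -> skip
r=44=101100 popcount=3 -> skip
r=45=101101 popcount=4 -> skip
r=46=101110 popcount=4 -> skip
r=47=101111 popcount=5 -> skip
r=48=110000 popcount=2 -> skip
r=49=110001 popcount=3 -> skip
Kept rows: none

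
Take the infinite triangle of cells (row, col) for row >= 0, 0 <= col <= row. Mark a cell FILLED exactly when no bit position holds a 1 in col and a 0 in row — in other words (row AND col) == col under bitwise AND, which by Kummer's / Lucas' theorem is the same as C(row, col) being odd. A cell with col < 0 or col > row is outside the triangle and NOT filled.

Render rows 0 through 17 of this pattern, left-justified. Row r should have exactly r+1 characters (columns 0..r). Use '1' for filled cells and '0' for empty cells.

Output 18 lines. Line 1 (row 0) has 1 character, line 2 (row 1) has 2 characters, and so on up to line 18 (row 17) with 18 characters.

r0=0: 1
r1=1: 11
r2=10: 101
r3=11: 1111
r4=100: 10001
r5=101: 110011
r6=110: 1010101
r7=111: 11111111
r8=1000: 100000001
r9=1001: 1100000011
r10=1010: 10100000101
r11=1011: 111100001111
r12=1100: 1000100010001
r13=1101: 11001100110011
r14=1110: 101010101010101
r15=1111: 1111111111111111
r16=10000: 10000000000000001
r17=10001: 110000000000000011

Answer: 1
11
101
1111
10001
110011
1010101
11111111
100000001
1100000011
10100000101
111100001111
1000100010001
11001100110011
101010101010101
1111111111111111
10000000000000001
110000000000000011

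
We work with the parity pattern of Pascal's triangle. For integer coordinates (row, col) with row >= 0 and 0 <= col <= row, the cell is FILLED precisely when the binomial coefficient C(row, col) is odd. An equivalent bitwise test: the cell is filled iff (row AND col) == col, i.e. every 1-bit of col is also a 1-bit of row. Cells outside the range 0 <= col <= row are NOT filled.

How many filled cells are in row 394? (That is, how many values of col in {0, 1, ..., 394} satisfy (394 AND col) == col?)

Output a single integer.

394 in binary = 110001010
popcount(394) = number of 1-bits in 110001010 = 4
A col c satisfies (394 AND c) == c iff every set bit of c is also set in 394; each of the 4 set bits of 394 can independently be on or off in c.
count = 2^4 = 16

Answer: 16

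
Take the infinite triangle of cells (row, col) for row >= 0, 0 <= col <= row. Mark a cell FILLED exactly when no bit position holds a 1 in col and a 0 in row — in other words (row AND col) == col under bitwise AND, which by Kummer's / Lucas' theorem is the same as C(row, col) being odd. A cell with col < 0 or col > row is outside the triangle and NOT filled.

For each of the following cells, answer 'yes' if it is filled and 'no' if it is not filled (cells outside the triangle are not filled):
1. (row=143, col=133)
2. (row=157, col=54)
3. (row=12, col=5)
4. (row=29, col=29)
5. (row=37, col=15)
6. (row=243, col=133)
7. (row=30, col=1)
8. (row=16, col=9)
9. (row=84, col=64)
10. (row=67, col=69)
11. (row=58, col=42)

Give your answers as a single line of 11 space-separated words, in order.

(143,133): row=0b10001111, col=0b10000101, row AND col = 0b10000101 = 133; 133 == 133 -> filled
(157,54): row=0b10011101, col=0b110110, row AND col = 0b10100 = 20; 20 != 54 -> empty
(12,5): row=0b1100, col=0b101, row AND col = 0b100 = 4; 4 != 5 -> empty
(29,29): row=0b11101, col=0b11101, row AND col = 0b11101 = 29; 29 == 29 -> filled
(37,15): row=0b100101, col=0b1111, row AND col = 0b101 = 5; 5 != 15 -> empty
(243,133): row=0b11110011, col=0b10000101, row AND col = 0b10000001 = 129; 129 != 133 -> empty
(30,1): row=0b11110, col=0b1, row AND col = 0b0 = 0; 0 != 1 -> empty
(16,9): row=0b10000, col=0b1001, row AND col = 0b0 = 0; 0 != 9 -> empty
(84,64): row=0b1010100, col=0b1000000, row AND col = 0b1000000 = 64; 64 == 64 -> filled
(67,69): col outside [0, 67] -> not filled
(58,42): row=0b111010, col=0b101010, row AND col = 0b101010 = 42; 42 == 42 -> filled

Answer: yes no no yes no no no no yes no yes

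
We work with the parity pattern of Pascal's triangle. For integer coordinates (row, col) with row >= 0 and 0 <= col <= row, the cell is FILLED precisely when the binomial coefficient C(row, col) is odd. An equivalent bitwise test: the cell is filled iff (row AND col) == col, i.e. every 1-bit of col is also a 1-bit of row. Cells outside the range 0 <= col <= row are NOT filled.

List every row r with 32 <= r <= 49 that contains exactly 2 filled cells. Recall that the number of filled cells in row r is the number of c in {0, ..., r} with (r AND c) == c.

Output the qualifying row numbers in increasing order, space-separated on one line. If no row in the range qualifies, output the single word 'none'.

Answer: 32

Derivation:
Row r has 2^popcount(r) filled cells, so we need popcount(r) = log2(2) = 1.
Scan r = 32..49 and keep those with exactly 1 one-bits:
r=32=100000 popcount=1 -> KEEP
r=33=100001 popcount=2 -> skip
r=34=100010 popcount=2 -> skip
r=35=100011 popcount=3 -> skip
r=36=100100 popcount=2 -> skip
r=37=100101 popcount=3 -> skip
r=38=100110 popcount=3 -> skip
r=39=100111 popcount=4 -> skip
r=40=101000 popcount=2 -> skip
r=41=101001 popcount=3 -> skip
r=42=101010 popcount=3 -> skip
r=43=101011 popcount=4 -> skip
r=44=101100 popcount=3 -> skip
r=45=101101 popcount=4 -> skip
r=46=101110 popcount=4 -> skip
r=47=101111 popcount=5 -> skip
r=48=110000 popcount=2 -> skip
r=49=110001 popcount=3 -> skip
Kept rows: 32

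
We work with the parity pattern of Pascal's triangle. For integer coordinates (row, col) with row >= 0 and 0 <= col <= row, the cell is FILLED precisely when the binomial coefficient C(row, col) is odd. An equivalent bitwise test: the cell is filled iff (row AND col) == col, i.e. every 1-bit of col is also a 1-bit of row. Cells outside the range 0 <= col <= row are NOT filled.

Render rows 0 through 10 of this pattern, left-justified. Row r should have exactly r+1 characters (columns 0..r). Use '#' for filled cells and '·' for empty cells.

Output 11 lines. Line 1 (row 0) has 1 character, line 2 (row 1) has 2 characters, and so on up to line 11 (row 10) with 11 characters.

r0=0: #
r1=1: ##
r2=10: #·#
r3=11: ####
r4=100: #···#
r5=101: ##··##
r6=110: #·#·#·#
r7=111: ########
r8=1000: #·······#
r9=1001: ##······##
r10=1010: #·#·····#·#

Answer: #
##
#·#
####
#···#
##··##
#·#·#·#
########
#·······#
##······##
#·#·····#·#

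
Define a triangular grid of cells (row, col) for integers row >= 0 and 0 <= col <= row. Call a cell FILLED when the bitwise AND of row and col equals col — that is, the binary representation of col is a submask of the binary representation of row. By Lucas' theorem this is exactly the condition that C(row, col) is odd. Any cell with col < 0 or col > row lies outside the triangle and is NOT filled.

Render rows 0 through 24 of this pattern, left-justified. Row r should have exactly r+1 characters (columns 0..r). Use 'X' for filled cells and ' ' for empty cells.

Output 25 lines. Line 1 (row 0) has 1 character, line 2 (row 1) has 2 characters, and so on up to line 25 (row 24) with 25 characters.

r0=0: X
r1=1: XX
r2=10: X X
r3=11: XXXX
r4=100: X   X
r5=101: XX  XX
r6=110: X X X X
r7=111: XXXXXXXX
r8=1000: X       X
r9=1001: XX      XX
r10=1010: X X     X X
r11=1011: XXXX    XXXX
r12=1100: X   X   X   X
r13=1101: XX  XX  XX  XX
r14=1110: X X X X X X X X
r15=1111: XXXXXXXXXXXXXXXX
r16=10000: X               X
r17=10001: XX              XX
r18=10010: X X             X X
r19=10011: XXXX            XXXX
r20=10100: X   X           X   X
r21=10101: XX  XX          XX  XX
r22=10110: X X X X         X X X X
r23=10111: XXXXXXXX        XXXXXXXX
r24=11000: X       X       X       X

Answer: X
XX
X X
XXXX
X   X
XX  XX
X X X X
XXXXXXXX
X       X
XX      XX
X X     X X
XXXX    XXXX
X   X   X   X
XX  XX  XX  XX
X X X X X X X X
XXXXXXXXXXXXXXXX
X               X
XX              XX
X X             X X
XXXX            XXXX
X   X           X   X
XX  XX          XX  XX
X X X X         X X X X
XXXXXXXX        XXXXXXXX
X       X       X       X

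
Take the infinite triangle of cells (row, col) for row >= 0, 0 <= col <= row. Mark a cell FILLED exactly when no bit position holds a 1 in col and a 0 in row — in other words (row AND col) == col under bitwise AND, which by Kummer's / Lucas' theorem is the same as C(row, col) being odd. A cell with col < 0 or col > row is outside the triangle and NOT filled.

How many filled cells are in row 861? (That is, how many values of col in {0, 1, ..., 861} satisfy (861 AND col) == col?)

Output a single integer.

861 in binary = 1101011101
popcount(861) = number of 1-bits in 1101011101 = 7
A col c satisfies (861 AND c) == c iff every set bit of c is also set in 861; each of the 7 set bits of 861 can independently be on or off in c.
count = 2^7 = 128

Answer: 128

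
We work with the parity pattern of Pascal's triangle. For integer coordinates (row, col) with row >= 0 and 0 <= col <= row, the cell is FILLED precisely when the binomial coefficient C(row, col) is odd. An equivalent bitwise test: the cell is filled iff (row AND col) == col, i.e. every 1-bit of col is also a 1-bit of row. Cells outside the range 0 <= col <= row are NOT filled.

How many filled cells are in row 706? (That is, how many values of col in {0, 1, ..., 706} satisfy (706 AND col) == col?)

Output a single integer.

Answer: 16

Derivation:
706 in binary = 1011000010
popcount(706) = number of 1-bits in 1011000010 = 4
A col c satisfies (706 AND c) == c iff every set bit of c is also set in 706; each of the 4 set bits of 706 can independently be on or off in c.
count = 2^4 = 16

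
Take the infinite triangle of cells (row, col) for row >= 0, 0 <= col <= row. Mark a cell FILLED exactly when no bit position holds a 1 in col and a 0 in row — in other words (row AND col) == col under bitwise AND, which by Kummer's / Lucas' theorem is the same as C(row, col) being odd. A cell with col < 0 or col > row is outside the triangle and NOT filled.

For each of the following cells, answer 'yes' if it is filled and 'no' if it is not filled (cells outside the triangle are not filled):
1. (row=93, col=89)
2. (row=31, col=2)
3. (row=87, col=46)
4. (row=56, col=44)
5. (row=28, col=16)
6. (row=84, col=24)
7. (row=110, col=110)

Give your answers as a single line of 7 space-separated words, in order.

Answer: yes yes no no yes no yes

Derivation:
(93,89): row=0b1011101, col=0b1011001, row AND col = 0b1011001 = 89; 89 == 89 -> filled
(31,2): row=0b11111, col=0b10, row AND col = 0b10 = 2; 2 == 2 -> filled
(87,46): row=0b1010111, col=0b101110, row AND col = 0b110 = 6; 6 != 46 -> empty
(56,44): row=0b111000, col=0b101100, row AND col = 0b101000 = 40; 40 != 44 -> empty
(28,16): row=0b11100, col=0b10000, row AND col = 0b10000 = 16; 16 == 16 -> filled
(84,24): row=0b1010100, col=0b11000, row AND col = 0b10000 = 16; 16 != 24 -> empty
(110,110): row=0b1101110, col=0b1101110, row AND col = 0b1101110 = 110; 110 == 110 -> filled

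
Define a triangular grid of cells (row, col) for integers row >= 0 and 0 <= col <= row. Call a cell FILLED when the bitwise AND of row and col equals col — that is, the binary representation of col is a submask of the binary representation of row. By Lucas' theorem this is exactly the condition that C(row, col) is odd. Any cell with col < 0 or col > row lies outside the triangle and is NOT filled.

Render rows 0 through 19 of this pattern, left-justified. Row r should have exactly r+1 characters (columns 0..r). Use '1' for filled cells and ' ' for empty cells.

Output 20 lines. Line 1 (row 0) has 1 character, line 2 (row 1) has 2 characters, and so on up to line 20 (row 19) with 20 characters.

r0=0: 1
r1=1: 11
r2=10: 1 1
r3=11: 1111
r4=100: 1   1
r5=101: 11  11
r6=110: 1 1 1 1
r7=111: 11111111
r8=1000: 1       1
r9=1001: 11      11
r10=1010: 1 1     1 1
r11=1011: 1111    1111
r12=1100: 1   1   1   1
r13=1101: 11  11  11  11
r14=1110: 1 1 1 1 1 1 1 1
r15=1111: 1111111111111111
r16=10000: 1               1
r17=10001: 11              11
r18=10010: 1 1             1 1
r19=10011: 1111            1111

Answer: 1
11
1 1
1111
1   1
11  11
1 1 1 1
11111111
1       1
11      11
1 1     1 1
1111    1111
1   1   1   1
11  11  11  11
1 1 1 1 1 1 1 1
1111111111111111
1               1
11              11
1 1             1 1
1111            1111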